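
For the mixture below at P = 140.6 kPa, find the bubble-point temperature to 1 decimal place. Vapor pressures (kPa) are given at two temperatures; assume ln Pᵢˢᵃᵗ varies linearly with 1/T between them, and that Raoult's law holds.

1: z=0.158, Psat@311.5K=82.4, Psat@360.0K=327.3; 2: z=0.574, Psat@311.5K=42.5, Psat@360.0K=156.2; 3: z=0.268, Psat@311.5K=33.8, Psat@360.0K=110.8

T = 351.8 K

Bubble-point temperature: ΣzᵢPᵢˢᵃᵗ(T) = P. Interpolate ln Pᵢˢᵃᵗ = aᵢ + bᵢ/T.
  T = 311.5 K: ΣzᵢPᵢˢᵃᵗ = 46.47 kPa
  T = 360.0 K: ΣzᵢPᵢˢᵃᵗ = 171.07 kPa
  T = 335.8 K: ΣzᵢPᵢˢᵃᵗ = 93.54 kPa
  T = 347.9 K: ΣzᵢPᵢˢᵃᵗ = 127.82 kPa
  T = 353.9 K: ΣzᵢPᵢˢᵃᵗ = 148.05 kPa
  T = 350.9 K: ΣzᵢPᵢˢᵃᵗ = 137.65 kPa
  T = 352.4 K: ΣzᵢPᵢˢᵃᵗ = 142.78 kPa
Interpolating between 350.9 K and 352.4 K gives T ≈ 351.8 K.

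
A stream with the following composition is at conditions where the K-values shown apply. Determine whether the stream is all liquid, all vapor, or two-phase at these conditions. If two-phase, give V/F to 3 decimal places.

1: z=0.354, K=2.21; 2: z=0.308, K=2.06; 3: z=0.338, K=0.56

all vapor

ΣzᵢKᵢ = 1.606; Σzᵢ/Kᵢ = 0.913.
Since Σzᵢ/Kᵢ < 1 the mixture is above its dew point — single vapor phase.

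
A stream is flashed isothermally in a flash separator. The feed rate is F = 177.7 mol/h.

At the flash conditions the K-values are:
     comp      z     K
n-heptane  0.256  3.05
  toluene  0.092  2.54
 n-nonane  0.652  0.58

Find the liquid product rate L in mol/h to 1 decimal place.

Iterate (Newton) starting at β = 0.33:
  β = 0.330: g = 0.0891, g' = -0.634 → β = 0.471
  β = 0.471: g = 0.0080, g' = -0.531 → β = 0.486
Converged at β = 0.486.
Then V = β·F = 0.4857·177.7 = 86.3 mol/h and L = F − V = 91.4 mol/h.

L = 91.4 mol/h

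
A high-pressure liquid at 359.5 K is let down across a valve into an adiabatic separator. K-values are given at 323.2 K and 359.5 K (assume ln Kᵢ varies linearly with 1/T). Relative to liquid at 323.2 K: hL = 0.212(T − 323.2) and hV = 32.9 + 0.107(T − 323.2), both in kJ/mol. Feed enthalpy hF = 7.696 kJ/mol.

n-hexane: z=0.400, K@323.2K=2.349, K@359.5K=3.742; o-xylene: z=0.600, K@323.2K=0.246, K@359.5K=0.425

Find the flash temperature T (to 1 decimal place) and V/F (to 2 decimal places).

T = 331.2 K, V/F = 0.19

Adiabatic flash: solve Rachford–Rice at each trial T, then check hF = ψ·hV(T) + (1−ψ)·hL(T).
  T = 323.2 K: K = (2.349, 0.246), RR gives ψ = 0.086, H_out = 2.821 kJ/mol
  T = 359.5 K: K = (3.742, 0.425), RR gives ψ = 0.477, H_out = 21.566 kJ/mol
  T = 341.4 K: K = (3.004, 0.328), RR gives ψ = 0.296, H_out = 13.033 kJ/mol
  T = 332.3 K: K = (2.665, 0.285), RR gives ψ = 0.199, H_out = 8.298 kJ/mol
  T = 327.8 K: K = (2.506, 0.265), RR gives ψ = 0.146, H_out = 5.712 kJ/mol
  T = 330.1 K: K = (2.587, 0.275), RR gives ψ = 0.174, H_out = 7.060 kJ/mol
Linear interpolation between T = 330.1 (H_out = 7.060) and T = 332.3 (H_out = 8.298) on hF = 7.696 gives T ≈ 331.2 K, at which ψ = 0.19.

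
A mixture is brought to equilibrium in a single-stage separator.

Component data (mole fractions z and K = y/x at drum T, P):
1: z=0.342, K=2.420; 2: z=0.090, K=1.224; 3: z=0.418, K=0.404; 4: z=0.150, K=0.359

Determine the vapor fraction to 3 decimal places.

Material balance + equilibrium reduce to Σ zᵢ(Kᵢ−1)/(1+ψ(Kᵢ−1)) = 0.
g(0) = ΣzᵢKᵢ − 1 = 0.161 and g(1) = 1 − Σzᵢ/Kᵢ = -0.667, so a root lies in (0, 1).
Newton–Raphson from ψ = 0.54:
  ψ = 0.540: g = -0.2216, g' = -0.692 → ψ = 0.220
  ψ = 0.220: g = -0.0091, g' = -0.685 → ψ = 0.206
Converged at ψ = 0.206.

ψ = 0.206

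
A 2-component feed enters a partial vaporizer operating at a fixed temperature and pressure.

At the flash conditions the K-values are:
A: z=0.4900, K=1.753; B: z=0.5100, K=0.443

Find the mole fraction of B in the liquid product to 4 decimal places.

Rachford–Rice: g(V/F) = Σ zᵢ(Kᵢ−1)/(1+V/F(Kᵢ−1)) = 0.
Check two-phase: ΣzᵢKᵢ = 1.0849 > 1 and Σzᵢ/Kᵢ = 1.4308 > 1, so g(0) = 0.0849 > 0 and g(1) = -0.4308 < 0.
Binary case is linear: z₁(K₁−1)(1+V/F(K₂−1)) + z₂(K₂−1)(1+V/F(K₁−1)) = 0
⇒ V/F = [z₁(K₁−1)+z₂(K₂−1)] / [−(K₁−1)(K₂−1)] = 0.08490/0.41942 = 0.2024
Compositions from xᵢ = zᵢ/(1+V/F(Kᵢ−1)), yᵢ = Kᵢxᵢ:
  A: x = 0.4252, y = 0.7454
  B: x = 0.5748, y = 0.2546

x_B = 0.5748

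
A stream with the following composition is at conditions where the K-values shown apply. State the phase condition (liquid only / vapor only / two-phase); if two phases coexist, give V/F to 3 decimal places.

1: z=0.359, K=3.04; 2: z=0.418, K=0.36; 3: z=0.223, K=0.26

two-phase, V/F = 0.217

ΣzᵢKᵢ = 1.300; Σzᵢ/Kᵢ = 2.137.
Both exceed 1, so a two-phase solution exists.
Material balance + equilibrium reduce to Σ zᵢ(Kᵢ−1)/(1+ψ(Kᵢ−1)) = 0.
Newton iteration, ψ⁰ = 0.5:
  ψ = 0.500: g = -0.2928, g' = -1.044 → ψ = 0.220
  ψ = 0.220: g = -0.0025, g' = -1.118 → ψ = 0.217
Converged at ψ = 0.217.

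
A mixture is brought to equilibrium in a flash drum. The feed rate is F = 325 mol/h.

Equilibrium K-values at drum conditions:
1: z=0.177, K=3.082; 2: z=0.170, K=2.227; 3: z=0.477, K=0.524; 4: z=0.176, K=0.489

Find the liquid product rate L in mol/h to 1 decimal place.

Material balance + equilibrium reduce to Σ zᵢ(Kᵢ−1)/(1+ψ(Kᵢ−1)) = 0.
g(0) = ΣzᵢKᵢ − 1 = 0.260 and g(1) = 1 − Σzᵢ/Kᵢ = -0.404, so a root lies in (0, 1).
Newton iteration, ψ⁰ = 0.44:
  ψ = 0.440: g = -0.0754, g' = -0.566 → ψ = 0.307
  ψ = 0.307: g = 0.0039, g' = -0.634 → ψ = 0.313
Converged at ψ = 0.313.
Then V = ψ·F = 0.3129·325 = 101.7 mol/h and L = F − V = 223.3 mol/h.

L = 223.3 mol/h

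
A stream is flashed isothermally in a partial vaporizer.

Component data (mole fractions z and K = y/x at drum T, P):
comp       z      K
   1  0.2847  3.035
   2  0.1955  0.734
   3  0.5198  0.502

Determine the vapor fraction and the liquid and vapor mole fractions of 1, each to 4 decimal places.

Rachford–Rice: g(ψ) = Σ zᵢ(Kᵢ−1)/(1+ψ(Kᵢ−1)) = 0.
Feasibility: ΣzᵢKᵢ = 1.2685, Σzᵢ/Kᵢ = 1.3956 — both > 1, two phases present.
Newton iteration, ψ⁰ = 0.5:
  ψ = 0.5000: g = -0.11750, g' = -0.5366 → ψ = 0.2810
  ψ = 0.2810: g = 0.01138, g' = -0.6676 → ψ = 0.2981
  ψ = 0.2981: g = 0.00014, g' = -0.6509 → ψ = 0.2983
Converged at ψ = 0.2983.
Compositions from xᵢ = zᵢ/(1+ψ(Kᵢ−1)), yᵢ = Kᵢxᵢ:
  1: x = 0.1772, y = 0.5377
  2: x = 0.2124, y = 0.1559
  3: x = 0.6105, y = 0.3065

ψ = 0.2983, x_1 = 0.1772, y_1 = 0.5377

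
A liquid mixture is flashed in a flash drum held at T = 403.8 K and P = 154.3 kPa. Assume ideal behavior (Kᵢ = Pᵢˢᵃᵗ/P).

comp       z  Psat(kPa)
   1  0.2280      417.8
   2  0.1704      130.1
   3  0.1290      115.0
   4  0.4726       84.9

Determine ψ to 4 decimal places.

ψ = 0.1890

Raoult's law: Kᵢ = Pᵢˢᵃᵗ/P = Pᵢˢᵃᵗ/154.3.
  K_1 = 417.8/154.3 = 2.707712, K_2 = 130.1/154.3 = 0.843163, K_3 = 115.0/154.3 = 0.745301, K_4 = 84.9/154.3 = 0.550227
Let ψ = V/F and solve Σ zᵢ(Kᵢ−1)/(1+ψ(Kᵢ−1)) = 0.
Feasibility: ΣzᵢKᵢ = 1.1172, Σzᵢ/Kᵢ = 1.3183 — both > 1, two phases present.
Newton–Raphson from ψ = 0.5:
  ψ = 0.5000: g = -0.13086, g' = -0.3685 → ψ = 0.1449
  ψ = 0.1449: g = 0.02327, g' = -0.5501 → ψ = 0.1872
  ψ = 0.1872: g = 0.00089, g' = -0.5094 → ψ = 0.1890
Converged at ψ = 0.1890.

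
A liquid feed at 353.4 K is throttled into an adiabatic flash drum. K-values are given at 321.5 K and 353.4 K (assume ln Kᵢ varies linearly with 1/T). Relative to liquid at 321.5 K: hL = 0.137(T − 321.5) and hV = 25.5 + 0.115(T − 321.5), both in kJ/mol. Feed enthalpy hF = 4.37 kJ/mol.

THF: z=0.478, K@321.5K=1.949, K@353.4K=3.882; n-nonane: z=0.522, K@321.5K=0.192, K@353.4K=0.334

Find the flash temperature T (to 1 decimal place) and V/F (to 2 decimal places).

Adiabatic flash: solve Rachford–Rice at each trial T, then check hF = ψ·hV(T) + (1−ψ)·hL(T).
  T = 321.5 K: K = (1.949, 0.192), RR gives ψ = 0.042, H_out = 1.059 kJ/mol
  T = 353.4 K: K = (3.882, 0.334), RR gives ψ = 0.537, H_out = 17.677 kJ/mol
  T = 337.4 K: K = (2.793, 0.256), RR gives ψ = 0.352, H_out = 11.021 kJ/mol
  T = 329.4 K: K = (2.341, 0.222), RR gives ψ = 0.225, H_out = 6.789 kJ/mol
  T = 325.4 K: K = (2.136, 0.207), RR gives ψ = 0.143, H_out = 4.166 kJ/mol
  T = 327.4 K: K = (2.236, 0.214), RR gives ψ = 0.186, H_out = 5.535 kJ/mol
Linear interpolation between T = 325.4 (H_out = 4.166) and T = 327.4 (H_out = 5.535) on hF = 4.37 gives T ≈ 325.7 K, at which ψ = 0.15.

T = 325.7 K, V/F = 0.15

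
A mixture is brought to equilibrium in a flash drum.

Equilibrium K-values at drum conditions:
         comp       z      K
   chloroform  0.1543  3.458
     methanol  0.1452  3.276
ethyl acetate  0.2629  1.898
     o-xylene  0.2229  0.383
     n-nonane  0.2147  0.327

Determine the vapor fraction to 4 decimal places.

ψ = 0.5833

Newton iteration, ψ⁰ = 0.36:
  ψ = 0.3600: g = 0.19377, g' = -0.9203 → ψ = 0.5706
  ψ = 0.5706: g = 0.01094, g' = -0.8549 → ψ = 0.5833
Converged at ψ = 0.5833.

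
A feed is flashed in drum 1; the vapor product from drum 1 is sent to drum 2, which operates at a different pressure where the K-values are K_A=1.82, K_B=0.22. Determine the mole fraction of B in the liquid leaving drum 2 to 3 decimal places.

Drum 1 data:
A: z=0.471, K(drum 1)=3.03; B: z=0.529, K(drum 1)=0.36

x_B (drum 2) = 0.512

Drum 1:
Material balance + equilibrium reduce to Σ zᵢ(Kᵢ−1)/(1+ψ₁(Kᵢ−1)) = 0.
Check two-phase: ΣzᵢKᵢ = 1.618 > 1 and Σzᵢ/Kᵢ = 1.625 > 1, so g(0) = 0.618 > 0 and g(1) = -0.625 < 0.
Binary case is linear: z₁(K₁−1)(1+ψ₁(K₂−1)) + z₂(K₂−1)(1+ψ₁(K₁−1)) = 0
⇒ ψ₁ = [z₁(K₁−1)+z₂(K₂−1)] / [−(K₁−1)(K₂−1)] = 0.6176/1.2992 = 0.475
Drum-1 compositions:
  A: x = 0.240, y = 0.726
  B: x = 0.760, y = 0.274
Drum-2 feed = drum-1 vapor: z₂ = (0.7263, 0.2737).
Drum 2:
Material balance + equilibrium reduce to Σ zᵢ(Kᵢ−1)/(1+ψ₂(Kᵢ−1)) = 0.
Check two-phase: ΣzᵢKᵢ = 1.382 > 1 and Σzᵢ/Kᵢ = 1.643 > 1, so g(0) = 0.382 > 0 and g(1) = -0.643 < 0.
Newton iteration, ψ₂⁰ = 0.69:
  ψ₂ = 0.690: g = -0.0819, g' = -0.980 → ψ₂ = 0.606
  ψ₂ = 0.606: g = -0.0073, g' = -0.817 → ψ₂ = 0.597
Converged at ψ₂ = 0.597.
  A: x = 0.487, y = 0.887
  B: x = 0.512, y = 0.113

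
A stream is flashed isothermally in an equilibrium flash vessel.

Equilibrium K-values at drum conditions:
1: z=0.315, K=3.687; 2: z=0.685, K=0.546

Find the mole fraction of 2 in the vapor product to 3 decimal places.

Let β = V/F and solve Σ zᵢ(Kᵢ−1)/(1+β(Kᵢ−1)) = 0.
Check two-phase: ΣzᵢKᵢ = 1.535 > 1 and Σzᵢ/Kᵢ = 1.340 > 1, so g(0) = 0.535 > 0 and g(1) = -0.340 < 0.
Binary case is linear: z₁(K₁−1)(1+β(K₂−1)) + z₂(K₂−1)(1+β(K₁−1)) = 0
⇒ β = [z₁(K₁−1)+z₂(K₂−1)] / [−(K₁−1)(K₂−1)] = 0.5354/1.2199 = 0.439
Compositions from xᵢ = zᵢ/(1+β(Kᵢ−1)), yᵢ = Kᵢxᵢ:
  1: x = 0.145, y = 0.533
  2: x = 0.855, y = 0.467

y_2 = 0.467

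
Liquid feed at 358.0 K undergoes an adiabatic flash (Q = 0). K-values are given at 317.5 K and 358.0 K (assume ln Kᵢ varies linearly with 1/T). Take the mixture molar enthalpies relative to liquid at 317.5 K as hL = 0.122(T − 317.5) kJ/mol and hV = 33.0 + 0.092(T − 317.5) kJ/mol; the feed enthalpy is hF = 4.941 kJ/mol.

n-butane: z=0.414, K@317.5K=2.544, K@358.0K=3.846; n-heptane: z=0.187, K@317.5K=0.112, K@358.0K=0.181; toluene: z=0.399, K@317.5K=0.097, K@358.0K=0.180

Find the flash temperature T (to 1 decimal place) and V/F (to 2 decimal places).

T = 323.7 K, V/F = 0.13

Adiabatic flash: solve Rachford–Rice at each trial T, then check hF = ψ·hV(T) + (1−ψ)·hL(T).
  T = 317.5 K: K = (2.544, 0.112, 0.097), RR gives ψ = 0.081, H_out = 2.686 kJ/mol
  T = 358.0 K: K = (3.846, 0.181, 0.180), RR gives ψ = 0.299, H_out = 14.450 kJ/mol
  T = 337.8 K: K = (3.169, 0.145, 0.135), RR gives ψ = 0.210, H_out = 9.278 kJ/mol
  T = 327.6 K: K = (2.847, 0.128, 0.115), RR gives ψ = 0.153, H_out = 6.223 kJ/mol
  T = 322.6 K: K = (2.695, 0.120, 0.106), RR gives ψ = 0.120, H_out = 4.551 kJ/mol
  T = 325.1 K: K = (2.771, 0.124, 0.110), RR gives ψ = 0.137, H_out = 5.404 kJ/mol
  T = 323.9 K: K = (2.734, 0.122, 0.108), RR gives ψ = 0.129, H_out = 4.999 kJ/mol
Linear interpolation between T = 322.6 (H_out = 4.551) and T = 323.9 (H_out = 4.999) on hF = 4.941 gives T ≈ 323.7 K, at which ψ = 0.13.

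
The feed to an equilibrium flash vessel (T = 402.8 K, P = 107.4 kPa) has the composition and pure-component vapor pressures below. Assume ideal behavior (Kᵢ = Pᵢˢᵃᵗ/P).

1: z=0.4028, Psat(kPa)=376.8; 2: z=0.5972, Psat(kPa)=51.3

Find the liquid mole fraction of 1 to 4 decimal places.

Raoult's law: Kᵢ = Pᵢˢᵃᵗ/P = Pᵢˢᵃᵗ/107.4.
  K_1 = 376.8/107.4 = 3.508380, K_2 = 51.3/107.4 = 0.477654
Material balance + equilibrium reduce to Σ zᵢ(Kᵢ−1)/(1+ψ(Kᵢ−1)) = 0.
Feasibility: ΣzᵢKᵢ = 1.6984, Σzᵢ/Kᵢ = 1.3651 — both > 1, two phases present.
Binary case is linear: z₁(K₁−1)(1+ψ(K₂−1)) + z₂(K₂−1)(1+ψ(K₁−1)) = 0
⇒ ψ = [z₁(K₁−1)+z₂(K₂−1)] / [−(K₁−1)(K₂−1)] = 0.69843/1.31024 = 0.5331
Compositions from xᵢ = zᵢ/(1+ψ(Kᵢ−1)), yᵢ = Kᵢxᵢ:
  1: x = 0.1724, y = 0.6047
  2: x = 0.8276, y = 0.3953

x_1 = 0.1724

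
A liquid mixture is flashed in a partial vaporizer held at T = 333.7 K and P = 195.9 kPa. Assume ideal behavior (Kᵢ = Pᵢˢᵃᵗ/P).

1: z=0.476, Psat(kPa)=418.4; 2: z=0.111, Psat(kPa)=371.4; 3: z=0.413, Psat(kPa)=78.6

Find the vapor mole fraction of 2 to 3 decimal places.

Raoult's law: Kᵢ = Pᵢˢᵃᵗ/P = Pᵢˢᵃᵗ/195.9.
  K_1 = 418.4/195.9 = 2.13578, K_2 = 371.4/195.9 = 1.89587, K_3 = 78.6/195.9 = 0.40123
Rachford–Rice: g(V/F) = Σ zᵢ(Kᵢ−1)/(1+V/F(Kᵢ−1)) = 0.
g(0) = ΣzᵢKᵢ − 1 = 0.393 and g(1) = 1 − Σzᵢ/Kᵢ = -0.311, so a root lies in (0, 1).
Newton iteration, V/F⁰ = 0.5:
  V/F = 0.500: g = 0.0605, g' = -0.594 → V/F = 0.602
  V/F = 0.602: g = -0.0009, g' = -0.616 → V/F = 0.600
Converged at V/F = 0.600.
Compositions from xᵢ = zᵢ/(1+V/F(Kᵢ−1)), yᵢ = Kᵢxᵢ:
  1: x = 0.283, y = 0.604
  2: x = 0.072, y = 0.137
  3: x = 0.645, y = 0.259

y_2 = 0.137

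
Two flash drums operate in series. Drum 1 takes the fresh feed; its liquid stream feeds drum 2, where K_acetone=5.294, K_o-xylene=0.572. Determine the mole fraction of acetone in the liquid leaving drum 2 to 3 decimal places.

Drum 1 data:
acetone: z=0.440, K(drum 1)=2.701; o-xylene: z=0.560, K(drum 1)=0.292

Drum 1:
Rachford–Rice: g(ψ₁) = Σ zᵢ(Kᵢ−1)/(1+ψ₁(Kᵢ−1)) = 0.
Check two-phase: ΣzᵢKᵢ = 1.352 > 1 and Σzᵢ/Kᵢ = 2.081 > 1, so g(0) = 0.352 > 0 and g(1) = -1.081 < 0.
Binary case is linear: z₁(K₁−1)(1+ψ₁(K₂−1)) + z₂(K₂−1)(1+ψ₁(K₁−1)) = 0
⇒ ψ₁ = [z₁(K₁−1)+z₂(K₂−1)] / [−(K₁−1)(K₂−1)] = 0.3520/1.2043 = 0.292
Drum-1 compositions:
  acetone: x = 0.294, y = 0.794
  o-xylene: x = 0.706, y = 0.206
Drum-2 feed = drum-1 liquid: z₂ = (0.2939, 0.7061).
Drum 2:
Material balance + equilibrium reduce to Σ zᵢ(Kᵢ−1)/(1+ψ₂(Kᵢ−1)) = 0.
Feasibility: ΣzᵢKᵢ = 1.960, Σzᵢ/Kᵢ = 1.290 — both > 1, two phases present.
Binary case is linear: z₁(K₁−1)(1+ψ₂(K₂−1)) + z₂(K₂−1)(1+ψ₂(K₁−1)) = 0
⇒ ψ₂ = [z₁(K₁−1)+z₂(K₂−1)] / [−(K₁−1)(K₂−1)] = 0.9598/1.8378 = 0.522
  acetone: x = 0.091, y = 0.480
  o-xylene: x = 0.909, y = 0.520

x_acetone (drum 2) = 0.091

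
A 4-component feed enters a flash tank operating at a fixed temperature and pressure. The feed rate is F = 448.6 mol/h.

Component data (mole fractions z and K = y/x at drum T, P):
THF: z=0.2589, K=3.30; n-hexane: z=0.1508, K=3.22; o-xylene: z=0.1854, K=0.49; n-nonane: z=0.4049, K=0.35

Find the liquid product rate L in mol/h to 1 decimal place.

Material balance + equilibrium reduce to Σ zᵢ(Kᵢ−1)/(1+β(Kᵢ−1)) = 0.
Feasibility: ΣzᵢKᵢ = 1.5725, Σzᵢ/Kᵢ = 1.6605 — both > 1, two phases present.
Newton–Raphson from β = 0.5:
  β = 0.5000: g = -0.08120, g' = -0.9256 → β = 0.4123
  β = 0.4123: g = 0.00118, g' = -0.9600 → β = 0.4135
Converged at β = 0.4135.
Then V = β·F = 0.4135·448.6 = 185.5 mol/h and L = F − V = 263.1 mol/h.

L = 263.1 mol/h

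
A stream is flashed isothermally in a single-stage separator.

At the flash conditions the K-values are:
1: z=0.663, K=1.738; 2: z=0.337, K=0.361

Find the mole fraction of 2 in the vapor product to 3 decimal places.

Material balance + equilibrium reduce to Σ zᵢ(Kᵢ−1)/(1+V/F(Kᵢ−1)) = 0.
Feasibility: ΣzᵢKᵢ = 1.274, Σzᵢ/Kᵢ = 1.315 — both > 1, two phases present.
Newton iteration, V/F⁰ = 0.5:
  V/F = 0.500: g = 0.0410, g' = -0.490 → V/F = 0.584
  V/F = 0.584: g = -0.0014, g' = -0.526 → V/F = 0.581
Converged at V/F = 0.581.
Compositions from xᵢ = zᵢ/(1+V/F(Kᵢ−1)), yᵢ = Kᵢxᵢ:
  1: x = 0.464, y = 0.807
  2: x = 0.536, y = 0.193

y_2 = 0.193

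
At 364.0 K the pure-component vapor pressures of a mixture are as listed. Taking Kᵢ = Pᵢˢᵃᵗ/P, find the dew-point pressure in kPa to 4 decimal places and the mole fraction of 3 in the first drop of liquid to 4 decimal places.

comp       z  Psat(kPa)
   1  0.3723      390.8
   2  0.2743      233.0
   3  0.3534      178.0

At the dew point ψ → 1, so Σzᵢ/Kᵢ = 1 with Kᵢ = Pᵢˢᵃᵗ/P ⇒ 1/P = Σzᵢ/Pᵢˢᵃᵗ.
1/P = 0.3723/390.8 + 0.2743/233.0 + 0.3534/178.0 = 0.0041153 ⇒ P = 242.9952 kPa
xᵢ = zᵢP/Pᵢˢᵃᵗ ⇒ x_3 = 0.3534·242.9952/178.0 = 0.4824

Pdew = 242.9952 kPa, x_3 = 0.4824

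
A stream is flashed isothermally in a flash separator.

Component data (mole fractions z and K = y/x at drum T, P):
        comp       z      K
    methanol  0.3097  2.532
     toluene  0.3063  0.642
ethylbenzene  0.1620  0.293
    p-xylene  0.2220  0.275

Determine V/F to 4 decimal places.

Material balance + equilibrium reduce to Σ zᵢ(Kᵢ−1)/(1+V/F(Kᵢ−1)) = 0.
Feasibility: ΣzᵢKᵢ = 1.0893, Σzᵢ/Kᵢ = 1.9596 — both > 1, two phases present.
Newton–Raphson from V/F = 0.5:
  V/F = 0.5000: g = -0.29453, g' = -0.7722 → V/F = 0.1186
  V/F = 0.1186: g = -0.01409, g' = -0.7995 → V/F = 0.1009
  V/F = 0.1009: g = 0.00015, g' = -0.8172 → V/F = 0.1011
Converged at V/F = 0.1011.

V/F = 0.1011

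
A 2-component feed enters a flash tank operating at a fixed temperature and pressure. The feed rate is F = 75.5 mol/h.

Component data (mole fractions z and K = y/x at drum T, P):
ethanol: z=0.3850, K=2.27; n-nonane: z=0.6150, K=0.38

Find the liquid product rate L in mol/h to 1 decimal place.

Newton–Raphson from β = 0.69:
  β = 0.6900: g = -0.40578, g' = -0.8984 → β = 0.2383
  β = 0.2383: g = -0.07208, g' = -0.6914 → β = 0.1341
  β = 0.1341: g = 0.00192, g' = -0.7346 → β = 0.1367
Converged at β = 0.1367.
Then V = β·F = 0.1367·75.5 = 10.3 mol/h and L = F − V = 65.2 mol/h.

L = 65.2 mol/h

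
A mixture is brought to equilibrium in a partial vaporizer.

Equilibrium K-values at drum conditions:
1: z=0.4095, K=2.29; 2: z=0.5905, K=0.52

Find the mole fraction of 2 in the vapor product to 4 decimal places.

y_2 = 0.3790

Material balance + equilibrium reduce to Σ zᵢ(Kᵢ−1)/(1+V/F(Kᵢ−1)) = 0.
g(0) = ΣzᵢKᵢ − 1 = 0.2448 and g(1) = 1 − Σzᵢ/Kᵢ = -0.3144, so a root lies in (0, 1).
Binary case is linear: z₁(K₁−1)(1+V/F(K₂−1)) + z₂(K₂−1)(1+V/F(K₁−1)) = 0
⇒ V/F = [z₁(K₁−1)+z₂(K₂−1)] / [−(K₁−1)(K₂−1)] = 0.24482/0.61920 = 0.3954
Compositions from xᵢ = zᵢ/(1+V/F(Kᵢ−1)), yᵢ = Kᵢxᵢ:
  1: x = 0.2712, y = 0.6210
  2: x = 0.7288, y = 0.3790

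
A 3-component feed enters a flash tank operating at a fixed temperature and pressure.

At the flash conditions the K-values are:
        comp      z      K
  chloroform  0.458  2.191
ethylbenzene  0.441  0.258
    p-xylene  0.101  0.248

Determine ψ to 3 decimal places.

ψ = 0.161

Rachford–Rice: g(ψ) = Σ zᵢ(Kᵢ−1)/(1+ψ(Kᵢ−1)) = 0.
g(0) = ΣzᵢKᵢ − 1 = 0.142 and g(1) = 1 − Σzᵢ/Kᵢ = -1.326, so a root lies in (0, 1).
Iterate (Newton) starting at ψ = 0.69:
  ψ = 0.690: g = -0.5290, g' = -1.462 → ψ = 0.328
  ψ = 0.328: g = -0.1412, g' = -0.861 → ψ = 0.164
  ψ = 0.164: g = -0.0030, g' = -0.844 → ψ = 0.161
Converged at ψ = 0.161.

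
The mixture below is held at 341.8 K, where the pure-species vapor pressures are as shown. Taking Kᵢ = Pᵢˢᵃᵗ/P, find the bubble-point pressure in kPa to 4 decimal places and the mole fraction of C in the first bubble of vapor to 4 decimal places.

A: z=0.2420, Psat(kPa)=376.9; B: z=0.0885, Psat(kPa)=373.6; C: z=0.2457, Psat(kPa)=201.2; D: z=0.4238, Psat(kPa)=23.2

At the bubble point ψ → 0, so ΣzᵢKᵢ = 1 with Kᵢ = Pᵢˢᵃᵗ/P ⇒ P = ΣzᵢPᵢˢᵃᵗ.
P = 0.2420·376.9 + 0.0885·373.6 + 0.2457·201.2 + 0.4238·23.2 = 183.5404 kPa
yᵢ = zᵢPᵢˢᵃᵗ/P ⇒ y_C = 0.2457·201.2/183.5404 = 0.2693

Pbub = 183.5404 kPa, y_C = 0.2693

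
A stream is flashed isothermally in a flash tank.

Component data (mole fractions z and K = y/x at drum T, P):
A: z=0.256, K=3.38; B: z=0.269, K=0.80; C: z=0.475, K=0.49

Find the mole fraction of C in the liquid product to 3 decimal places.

Iterate (Newton) starting at β = 0.5:
  β = 0.500: g = -0.1067, g' = -0.538 → β = 0.302
  β = 0.302: g = 0.0111, g' = -0.676 → β = 0.318
Converged at β = 0.318.
Compositions from xᵢ = zᵢ/(1+β(Kᵢ−1)), yᵢ = Kᵢxᵢ:
  A: x = 0.146, y = 0.492
  B: x = 0.287, y = 0.230
  C: x = 0.567, y = 0.278

x_C = 0.567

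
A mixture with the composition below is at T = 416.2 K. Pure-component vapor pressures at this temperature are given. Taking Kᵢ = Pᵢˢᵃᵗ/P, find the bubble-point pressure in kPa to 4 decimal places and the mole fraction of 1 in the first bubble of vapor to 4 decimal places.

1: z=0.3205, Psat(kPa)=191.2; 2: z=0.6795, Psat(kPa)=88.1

Pbub = 121.1435 kPa, y_1 = 0.5058

At the bubble point ψ → 0, so ΣzᵢKᵢ = 1 with Kᵢ = Pᵢˢᵃᵗ/P ⇒ P = ΣzᵢPᵢˢᵃᵗ.
P = 0.3205·191.2 + 0.6795·88.1 = 121.1435 kPa
yᵢ = zᵢPᵢˢᵃᵗ/P ⇒ y_1 = 0.3205·191.2/121.1435 = 0.5058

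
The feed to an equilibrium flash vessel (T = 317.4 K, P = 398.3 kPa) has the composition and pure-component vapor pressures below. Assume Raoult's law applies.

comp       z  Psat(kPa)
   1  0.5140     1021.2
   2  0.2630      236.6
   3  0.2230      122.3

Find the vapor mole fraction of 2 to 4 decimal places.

y_2 = 0.2079

Raoult's law: Kᵢ = Pᵢˢᵃᵗ/P = Pᵢˢᵃᵗ/398.3.
  K_1 = 1021.2/398.3 = 2.563897, K_2 = 236.6/398.3 = 0.594025, K_3 = 122.3/398.3 = 0.307055
Let ψ = V/F and solve Σ zᵢ(Kᵢ−1)/(1+ψ(Kᵢ−1)) = 0.
Check two-phase: ΣzᵢKᵢ = 1.5425 > 1 and Σzᵢ/Kᵢ = 1.3695 > 1, so g(0) = 0.5425 > 0 and g(1) = -0.3695 < 0.
Newton iteration, ψ⁰ = 0.5:
  ψ = 0.5000: g = 0.08069, g' = -0.7149 → ψ = 0.6129
  ψ = 0.6129: g = -0.00029, g' = -0.7281 → ψ = 0.6125
Converged at ψ = 0.6125.
Compositions from xᵢ = zᵢ/(1+ψ(Kᵢ−1)), yᵢ = Kᵢxᵢ:
  1: x = 0.2625, y = 0.6731
  2: x = 0.3500, y = 0.2079
  3: x = 0.3874, y = 0.1190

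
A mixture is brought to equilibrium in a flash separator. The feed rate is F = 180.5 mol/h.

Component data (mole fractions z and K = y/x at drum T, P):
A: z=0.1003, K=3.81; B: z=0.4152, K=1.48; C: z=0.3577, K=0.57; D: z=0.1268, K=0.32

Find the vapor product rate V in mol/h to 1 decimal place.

Material balance + equilibrium reduce to Σ zᵢ(Kᵢ−1)/(1+V/F(Kᵢ−1)) = 0.
Check two-phase: ΣzᵢKᵢ = 1.2411 > 1 and Σzᵢ/Kᵢ = 1.3307 > 1, so g(0) = 0.2411 > 0 and g(1) = -0.3307 < 0.
Newton iteration, V/F⁰ = 0.5:
  V/F = 0.5000: g = -0.04867, g' = -0.4411 → V/F = 0.3897
  V/F = 0.3897: g = 0.00035, g' = -0.4523 → V/F = 0.3904
Converged at V/F = 0.3904.
Then V = V/F·F = 0.3904·180.5 = 70.5 mol/h and L = F − V = 110.0 mol/h.

V = 70.5 mol/h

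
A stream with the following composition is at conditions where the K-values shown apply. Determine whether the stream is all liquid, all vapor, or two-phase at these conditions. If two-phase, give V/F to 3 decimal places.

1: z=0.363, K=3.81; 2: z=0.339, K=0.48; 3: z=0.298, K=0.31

two-phase, V/F = 0.375

ΣzᵢKᵢ = 1.638; Σzᵢ/Kᵢ = 1.763.
Both exceed 1, so a two-phase solution exists.
Let ψ = V/F and solve Σ zᵢ(Kᵢ−1)/(1+ψ(Kᵢ−1)) = 0.
Newton–Raphson from ψ = 0.5:
  ψ = 0.500: g = -0.1280, g' = -0.994 → ψ = 0.371
  ψ = 0.371: g = 0.0044, g' = -1.084 → ψ = 0.375
Converged at ψ = 0.375.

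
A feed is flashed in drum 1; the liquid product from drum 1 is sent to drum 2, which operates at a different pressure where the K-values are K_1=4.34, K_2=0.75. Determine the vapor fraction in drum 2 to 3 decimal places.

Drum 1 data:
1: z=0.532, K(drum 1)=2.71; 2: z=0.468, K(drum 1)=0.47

V/F (drum 2) = 0.718

Drum 1:
Let ψ₁ = V/F and solve Σ zᵢ(Kᵢ−1)/(1+ψ₁(Kᵢ−1)) = 0.
Feasibility: ΣzᵢKᵢ = 1.662, Σzᵢ/Kᵢ = 1.192 — both > 1, two phases present.
Binary case is linear: z₁(K₁−1)(1+ψ₁(K₂−1)) + z₂(K₂−1)(1+ψ₁(K₁−1)) = 0
⇒ ψ₁ = [z₁(K₁−1)+z₂(K₂−1)] / [−(K₁−1)(K₂−1)] = 0.6617/0.9063 = 0.730
Drum-1 compositions:
  1: x = 0.237, y = 0.641
  2: x = 0.763, y = 0.359
Drum-2 feed = drum-1 liquid: z₂ = (0.2366, 0.7634).
Drum 2:
Binary case is linear: z₁(K₁−1)(1+ψ₂(K₂−1)) + z₂(K₂−1)(1+ψ₂(K₁−1)) = 0
⇒ ψ₂ = [z₁(K₁−1)+z₂(K₂−1)] / [−(K₁−1)(K₂−1)] = 0.5994/0.8350 = 0.718
  1: x = 0.070, y = 0.302
  2: x = 0.930, y = 0.698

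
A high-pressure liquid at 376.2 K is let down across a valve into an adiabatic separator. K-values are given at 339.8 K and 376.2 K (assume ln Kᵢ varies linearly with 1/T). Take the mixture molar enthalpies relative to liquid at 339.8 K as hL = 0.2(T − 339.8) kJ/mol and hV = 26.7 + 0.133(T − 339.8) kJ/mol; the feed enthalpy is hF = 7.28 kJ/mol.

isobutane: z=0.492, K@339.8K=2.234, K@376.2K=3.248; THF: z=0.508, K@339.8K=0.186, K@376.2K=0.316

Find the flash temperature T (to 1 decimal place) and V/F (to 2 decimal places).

T = 344.5 K, V/F = 0.24

Adiabatic flash: solve Rachford–Rice at each trial T, then check hF = ψ·hV(T) + (1−ψ)·hL(T).
  T = 339.8 K: K = (2.234, 0.186), RR gives ψ = 0.193, H_out = 5.147 kJ/mol
  T = 376.2 K: K = (3.248, 0.316), RR gives ψ = 0.493, H_out = 19.249 kJ/mol
  T = 358.0 K: K = (2.719, 0.246), RR gives ψ = 0.357, H_out = 12.732 kJ/mol
  T = 348.9 K: K = (2.471, 0.215), RR gives ψ = 0.281, H_out = 9.154 kJ/mol
  T = 344.4 K: K = (2.352, 0.200), RR gives ψ = 0.239, H_out = 7.240 kJ/mol
  T = 346.6 K: K = (2.410, 0.207), RR gives ψ = 0.260, H_out = 8.190 kJ/mol
Linear interpolation between T = 344.4 (H_out = 7.240) and T = 346.6 (H_out = 8.190) on hF = 7.28 gives T ≈ 344.5 K, at which ψ = 0.24.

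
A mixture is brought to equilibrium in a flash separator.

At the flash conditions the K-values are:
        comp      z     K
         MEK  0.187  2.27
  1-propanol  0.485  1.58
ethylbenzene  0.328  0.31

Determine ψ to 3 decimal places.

Let ψ = V/F and solve Σ zᵢ(Kᵢ−1)/(1+ψ(Kᵢ−1)) = 0.
g(0) = ΣzᵢKᵢ − 1 = 0.292 and g(1) = 1 − Σzᵢ/Kᵢ = -0.447, so a root lies in (0, 1).
Newton–Raphson from ψ = 0.5:
  ψ = 0.500: g = 0.0178, g' = -0.575 → ψ = 0.531
Converged at ψ = 0.531.

ψ = 0.531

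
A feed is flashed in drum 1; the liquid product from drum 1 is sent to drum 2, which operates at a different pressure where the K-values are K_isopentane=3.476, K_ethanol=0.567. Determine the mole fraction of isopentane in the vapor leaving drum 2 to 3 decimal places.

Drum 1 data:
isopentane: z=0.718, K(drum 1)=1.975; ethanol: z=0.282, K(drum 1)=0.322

Drum 1:
Material balance + equilibrium reduce to Σ zᵢ(Kᵢ−1)/(1+ψ₁(Kᵢ−1)) = 0.
Feasibility: ΣzᵢKᵢ = 1.509, Σzᵢ/Kᵢ = 1.239 — both > 1, two phases present.
Binary case is linear: z₁(K₁−1)(1+ψ₁(K₂−1)) + z₂(K₂−1)(1+ψ₁(K₁−1)) = 0
⇒ ψ₁ = [z₁(K₁−1)+z₂(K₂−1)] / [−(K₁−1)(K₂−1)] = 0.5089/0.6611 = 0.770
Drum-1 compositions:
  isopentane: x = 0.410, y = 0.810
  ethanol: x = 0.590, y = 0.190
Drum-2 feed = drum-1 liquid: z₂ = (0.4102, 0.5898).
Drum 2:
Newton–Raphson from ψ₂ = 0.49:
  ψ₂ = 0.490: g = 0.1347, g' = -0.692 → ψ₂ = 0.685
  ψ₂ = 0.685: g = 0.0137, g' = -0.570 → ψ₂ = 0.709
Converged at ψ₂ = 0.709.
  isopentane: x = 0.149, y = 0.517
  ethanol: x = 0.851, y = 0.483

y_isopentane (drum 2) = 0.517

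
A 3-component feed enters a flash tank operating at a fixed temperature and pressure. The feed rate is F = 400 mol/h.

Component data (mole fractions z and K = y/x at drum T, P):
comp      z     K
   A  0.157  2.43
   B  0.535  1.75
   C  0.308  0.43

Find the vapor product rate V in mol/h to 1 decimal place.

Rachford–Rice: g(ψ) = Σ zᵢ(Kᵢ−1)/(1+ψ(Kᵢ−1)) = 0.
g(0) = ΣzᵢKᵢ − 1 = 0.450 and g(1) = 1 − Σzᵢ/Kᵢ = -0.087, so a root lies in (0, 1).
Newton–Raphson from ψ = 0.45:
  ψ = 0.450: g = 0.2005, g' = -0.468 → ψ = 0.878
  ψ = 0.878: g = -0.0101, g' = -0.574 → ψ = 0.861
  ψ = 0.861: g = -0.0001, g' = -0.561 → ψ = 0.860
Converged at ψ = 0.860.
Then V = ψ·F = 0.8604·400 = 344.2 mol/h and L = F − V = 55.8 mol/h.

V = 344.2 mol/h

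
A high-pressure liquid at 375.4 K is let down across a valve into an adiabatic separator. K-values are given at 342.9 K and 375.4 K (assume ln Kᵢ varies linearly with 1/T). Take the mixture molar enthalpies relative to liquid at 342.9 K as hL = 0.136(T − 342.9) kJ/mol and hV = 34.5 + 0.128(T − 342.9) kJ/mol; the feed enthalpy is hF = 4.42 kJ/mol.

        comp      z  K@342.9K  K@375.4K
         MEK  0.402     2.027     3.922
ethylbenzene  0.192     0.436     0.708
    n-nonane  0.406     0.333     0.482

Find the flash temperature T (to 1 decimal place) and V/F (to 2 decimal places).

T = 345.2 K, V/F = 0.12

Adiabatic flash: solve Rachford–Rice at each trial T, then check hF = ψ·hV(T) + (1−ψ)·hL(T).
  T = 342.9 K: K = (2.027, 0.436, 0.333), RR gives ψ = 0.052, H_out = 1.785 kJ/mol
  T = 375.4 K: K = (3.922, 0.708, 0.482), RR gives ψ = 0.678, H_out = 27.633 kJ/mol
  T = 359.1 K: K = (2.859, 0.561, 0.404), RR gives ψ = 0.411, H_out = 16.341 kJ/mol
  T = 351.0 K: K = (2.417, 0.496, 0.367), RR gives ψ = 0.257, H_out = 9.941 kJ/mol
  T = 346.9 K: K = (2.213, 0.465, 0.350), RR gives ψ = 0.162, H_out = 6.133 kJ/mol
  T = 344.9 K: K = (2.119, 0.450, 0.341), RR gives ψ = 0.110, H_out = 4.055 kJ/mol
  T = 345.9 K: K = (2.166, 0.458, 0.346), RR gives ψ = 0.137, H_out = 5.116 kJ/mol
Linear interpolation between T = 344.9 (H_out = 4.055) and T = 345.9 (H_out = 5.116) on hF = 4.42 gives T ≈ 345.2 K, at which ψ = 0.12.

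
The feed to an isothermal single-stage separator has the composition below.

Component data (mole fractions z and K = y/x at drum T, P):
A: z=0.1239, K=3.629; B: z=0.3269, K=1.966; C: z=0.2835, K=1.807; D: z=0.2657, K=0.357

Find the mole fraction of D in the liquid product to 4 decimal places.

Iterate (Newton) starting at V/F = 0.5:
  V/F = 0.5000: g = 0.26488, g' = -0.6309 → V/F = 0.9198
  V/F = 0.9198: g = -0.02437, g' = -0.8778 → V/F = 0.8921
  V/F = 0.8921: g = -0.00066, g' = -0.8312 → V/F = 0.8913
Converged at V/F = 0.8913.
Compositions from xᵢ = zᵢ/(1+V/F(Kᵢ−1)), yᵢ = Kᵢxᵢ:
  A: x = 0.0371, y = 0.1345
  B: x = 0.1757, y = 0.3453
  C: x = 0.1649, y = 0.2980
  D: x = 0.6224, y = 0.2222

x_D = 0.6224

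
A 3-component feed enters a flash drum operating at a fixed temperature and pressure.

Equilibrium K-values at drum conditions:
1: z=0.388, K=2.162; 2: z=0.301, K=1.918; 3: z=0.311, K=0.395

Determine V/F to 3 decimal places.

Rachford–Rice: g(V/F) = Σ zᵢ(Kᵢ−1)/(1+V/F(Kᵢ−1)) = 0.
Feasibility: ΣzᵢKᵢ = 1.539, Σzᵢ/Kᵢ = 1.124 — both > 1, two phases present.
Newton iteration, V/F⁰ = 0.5:
  V/F = 0.500: g = 0.2048, g' = -0.563 → V/F = 0.864
  V/F = 0.864: g = -0.0151, g' = -0.709 → V/F = 0.843
  V/F = 0.843: g = -0.0002, g' = -0.688 → V/F = 0.842
Converged at V/F = 0.842.

V/F = 0.842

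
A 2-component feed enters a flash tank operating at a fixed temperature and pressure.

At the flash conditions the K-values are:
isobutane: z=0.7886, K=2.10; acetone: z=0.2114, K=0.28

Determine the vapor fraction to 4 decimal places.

ψ = 0.9031

Iterate (Newton) starting at ψ = 0.38:
  ψ = 0.3800: g = 0.40221, g' = -0.6822 → ψ = 0.9695
  ψ = 0.9695: g = -0.08434, g' = -1.4256 → ψ = 0.9104
  ψ = 0.9104: g = -0.00836, g' = -1.1615 → ψ = 0.9032
  ψ = 0.9032: g = -0.00009, g' = -1.1362 → ψ = 0.9031
Converged at ψ = 0.9031.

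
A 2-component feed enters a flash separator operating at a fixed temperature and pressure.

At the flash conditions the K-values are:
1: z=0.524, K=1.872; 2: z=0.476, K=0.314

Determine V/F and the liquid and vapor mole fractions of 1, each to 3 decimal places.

V/F = 0.218, x_1 = 0.440, y_1 = 0.824

Material balance + equilibrium reduce to Σ zᵢ(Kᵢ−1)/(1+V/F(Kᵢ−1)) = 0.
g(0) = ΣzᵢKᵢ − 1 = 0.130 and g(1) = 1 − Σzᵢ/Kᵢ = -0.796, so a root lies in (0, 1).
Newton–Raphson from V/F = 0.54:
  V/F = 0.540: g = -0.2080, g' = -0.749 → V/F = 0.262
  V/F = 0.262: g = -0.0264, g' = -0.597 → V/F = 0.218
Converged at V/F = 0.218.
Compositions from xᵢ = zᵢ/(1+V/F(Kᵢ−1)), yᵢ = Kᵢxᵢ:
  1: x = 0.440, y = 0.824
  2: x = 0.560, y = 0.176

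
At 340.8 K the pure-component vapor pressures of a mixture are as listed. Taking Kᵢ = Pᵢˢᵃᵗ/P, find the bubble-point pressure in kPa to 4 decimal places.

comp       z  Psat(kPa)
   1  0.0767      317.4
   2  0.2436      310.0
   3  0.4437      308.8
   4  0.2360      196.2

At the bubble point ψ → 0, so ΣzᵢKᵢ = 1 with Kᵢ = Pᵢˢᵃᵗ/P ⇒ P = ΣzᵢPᵢˢᵃᵗ.
P = 0.0767·317.4 + 0.2436·310.0 + 0.4437·308.8 + 0.2360·196.2 = 283.1783 kPa

Pbub = 283.1783 kPa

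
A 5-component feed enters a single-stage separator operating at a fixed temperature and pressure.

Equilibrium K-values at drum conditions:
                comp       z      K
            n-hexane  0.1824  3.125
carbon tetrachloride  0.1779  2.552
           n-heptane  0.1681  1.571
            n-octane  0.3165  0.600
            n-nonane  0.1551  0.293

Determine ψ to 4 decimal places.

Material balance + equilibrium reduce to Σ zᵢ(Kᵢ−1)/(1+ψ(Kᵢ−1)) = 0.
Feasibility: ΣzᵢKᵢ = 1.5234, Σzᵢ/Kᵢ = 1.2919 — both > 1, two phases present.
Iterate (Newton) starting at ψ = 0.5:
  ψ = 0.5000: g = 0.09019, g' = -0.6273 → ψ = 0.6438
  ψ = 0.6438: g = 0.00020, g' = -0.6364 → ψ = 0.6441
Converged at ψ = 0.6441.

ψ = 0.6441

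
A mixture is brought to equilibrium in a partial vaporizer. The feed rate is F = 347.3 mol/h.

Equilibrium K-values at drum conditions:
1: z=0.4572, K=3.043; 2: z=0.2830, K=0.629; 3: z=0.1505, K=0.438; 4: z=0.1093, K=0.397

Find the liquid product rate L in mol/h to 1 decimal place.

L = 110.1 mol/h

Rachford–Rice: g(ψ) = Σ zᵢ(Kᵢ−1)/(1+ψ(Kᵢ−1)) = 0.
Feasibility: ΣzᵢKᵢ = 1.6786, Σzᵢ/Kᵢ = 1.2191 — both > 1, two phases present.
Iterate (Newton) starting at ψ = 0.5:
  ψ = 0.5000: g = 0.12116, g' = -0.6991 → ψ = 0.6733
  ψ = 0.6733: g = 0.00621, g' = -0.6430 → ψ = 0.6830
Converged at ψ = 0.6830.
Then V = ψ·F = 0.6830·347.3 = 237.2 mol/h and L = F − V = 110.1 mol/h.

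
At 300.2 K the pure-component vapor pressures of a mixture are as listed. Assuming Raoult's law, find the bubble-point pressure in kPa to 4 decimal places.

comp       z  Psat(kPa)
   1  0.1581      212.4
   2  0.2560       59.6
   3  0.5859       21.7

At the bubble point ψ → 0, so ΣzᵢKᵢ = 1 with Kᵢ = Pᵢˢᵃᵗ/P ⇒ P = ΣzᵢPᵢˢᵃᵗ.
P = 0.1581·212.4 + 0.2560·59.6 + 0.5859·21.7 = 61.5521 kPa

Pbub = 61.5521 kPa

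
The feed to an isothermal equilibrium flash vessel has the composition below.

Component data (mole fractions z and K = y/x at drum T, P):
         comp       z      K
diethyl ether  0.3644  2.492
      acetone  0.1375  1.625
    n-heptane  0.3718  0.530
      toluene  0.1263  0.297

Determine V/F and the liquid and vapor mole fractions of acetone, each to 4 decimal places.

V/F = 0.5197, x_acetone = 0.1038, y_acetone = 0.1687

Rachford–Rice: g(V/F) = Σ zᵢ(Kᵢ−1)/(1+V/F(Kᵢ−1)) = 0.
Check two-phase: ΣzᵢKᵢ = 1.3661 > 1 and Σzᵢ/Kᵢ = 1.3576 > 1, so g(0) = 0.3661 > 0 and g(1) = -0.3576 < 0.
Newton iteration, V/F⁰ = 0.5:
  V/F = 0.5000: g = 0.01152, g' = -0.5860 → V/F = 0.5197
Converged at V/F = 0.5197.
Compositions from xᵢ = zᵢ/(1+V/F(Kᵢ−1)), yᵢ = Kᵢxᵢ:
  diethyl ether: x = 0.2053, y = 0.5115
  acetone: x = 0.1038, y = 0.1687
  n-heptane: x = 0.4920, y = 0.2607
  toluene: x = 0.1990, y = 0.0591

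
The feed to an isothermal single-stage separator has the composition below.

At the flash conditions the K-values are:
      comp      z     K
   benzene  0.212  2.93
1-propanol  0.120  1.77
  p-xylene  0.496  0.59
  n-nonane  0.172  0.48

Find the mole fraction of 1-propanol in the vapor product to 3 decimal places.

y_1-propanol = 0.173

Let ψ = V/F and solve Σ zᵢ(Kᵢ−1)/(1+ψ(Kᵢ−1)) = 0.
g(0) = ΣzᵢKᵢ − 1 = 0.209 and g(1) = 1 − Σzᵢ/Kᵢ = -0.339, so a root lies in (0, 1).
Iterate (Newton) starting at ψ = 0.5:
  ψ = 0.500: g = -0.1017, g' = -0.458 → ψ = 0.278
  ψ = 0.278: g = 0.0083, g' = -0.552 → ψ = 0.293
Converged at ψ = 0.293.
Compositions from xᵢ = zᵢ/(1+ψ(Kᵢ−1)), yᵢ = Kᵢxᵢ:
  benzene: x = 0.135, y = 0.397
  1-propanol: x = 0.098, y = 0.173
  p-xylene: x = 0.564, y = 0.333
  n-nonane: x = 0.203, y = 0.097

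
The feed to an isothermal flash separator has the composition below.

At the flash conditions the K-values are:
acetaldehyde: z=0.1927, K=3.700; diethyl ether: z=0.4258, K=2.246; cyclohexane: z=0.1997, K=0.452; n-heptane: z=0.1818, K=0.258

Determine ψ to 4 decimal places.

ψ = 0.7055

Material balance + equilibrium reduce to Σ zᵢ(Kᵢ−1)/(1+ψ(Kᵢ−1)) = 0.
g(0) = ΣzᵢKᵢ − 1 = 0.8065 and g(1) = 1 − Σzᵢ/Kᵢ = -0.3881, so a root lies in (0, 1).
Iterate (Newton) starting at ψ = 0.5:
  ψ = 0.5000: g = 0.18309, g' = -0.8721 → ψ = 0.7099
  ψ = 0.7099: g = -0.00429, g' = -0.9589 → ψ = 0.7055
Converged at ψ = 0.7055.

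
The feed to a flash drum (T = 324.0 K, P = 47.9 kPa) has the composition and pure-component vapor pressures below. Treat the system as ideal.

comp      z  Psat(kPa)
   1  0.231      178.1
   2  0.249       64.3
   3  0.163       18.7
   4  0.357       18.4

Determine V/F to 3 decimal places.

V/F = 0.339

Raoult's law: Kᵢ = Pᵢˢᵃᵗ/P = Pᵢˢᵃᵗ/47.9.
  K_1 = 178.1/47.9 = 3.71816, K_2 = 64.3/47.9 = 1.34238, K_3 = 18.7/47.9 = 0.39040, K_4 = 18.4/47.9 = 0.38413
Material balance + equilibrium reduce to Σ zᵢ(Kᵢ−1)/(1+V/F(Kᵢ−1)) = 0.
g(0) = ΣzᵢKᵢ − 1 = 0.394 and g(1) = 1 − Σzᵢ/Kᵢ = -0.595, so a root lies in (0, 1).
Iterate (Newton) starting at V/F = 0.5:
  V/F = 0.500: g = -0.1217, g' = -0.736 → V/F = 0.335
  V/F = 0.335: g = 0.0035, g' = -0.802 → V/F = 0.339
Converged at V/F = 0.339.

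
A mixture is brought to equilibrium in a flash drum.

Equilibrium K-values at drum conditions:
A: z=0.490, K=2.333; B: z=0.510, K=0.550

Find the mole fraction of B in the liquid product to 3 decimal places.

Rachford–Rice: g(V/F) = Σ zᵢ(Kᵢ−1)/(1+V/F(Kᵢ−1)) = 0.
Feasibility: ΣzᵢKᵢ = 1.424, Σzᵢ/Kᵢ = 1.137 — both > 1, two phases present.
Iterate (Newton) starting at V/F = 0.35:
  V/F = 0.350: g = 0.1730, g' = -0.550 → V/F = 0.664
  V/F = 0.664: g = 0.0190, g' = -0.455 → V/F = 0.706
Converged at V/F = 0.706.
Compositions from xᵢ = zᵢ/(1+V/F(Kᵢ−1)), yᵢ = Kᵢxᵢ:
  A: x = 0.252, y = 0.589
  B: x = 0.748, y = 0.411

x_B = 0.748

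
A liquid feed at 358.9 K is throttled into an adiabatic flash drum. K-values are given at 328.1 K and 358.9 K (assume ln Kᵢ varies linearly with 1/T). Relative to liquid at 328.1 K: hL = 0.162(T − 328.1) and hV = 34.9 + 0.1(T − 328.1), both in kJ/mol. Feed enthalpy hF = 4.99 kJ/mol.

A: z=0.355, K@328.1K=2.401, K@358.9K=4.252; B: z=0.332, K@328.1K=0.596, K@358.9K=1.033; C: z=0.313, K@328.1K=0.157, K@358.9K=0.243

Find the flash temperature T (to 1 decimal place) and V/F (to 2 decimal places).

Adiabatic flash: solve Rachford–Rice at each trial T, then check hF = ψ·hV(T) + (1−ψ)·hL(T).
  T = 328.1 K: K = (2.401, 0.596, 0.157), RR gives ψ = 0.110, H_out = 3.829 kJ/mol
  T = 358.9 K: K = (4.252, 1.033, 0.243), RR gives ψ = 0.569, H_out = 23.747 kJ/mol
  T = 343.5 K: K = (3.236, 0.794, 0.197), RR gives ψ = 0.373, H_out = 15.165 kJ/mol
  T = 335.8 K: K = (2.797, 0.690, 0.176), RR gives ψ = 0.255, H_out = 10.009 kJ/mol
  T = 332.0 K: K = (2.596, 0.643, 0.167), RR gives ψ = 0.187, H_out = 7.124 kJ/mol
  T = 330.1 K: K = (2.500, 0.620, 0.162), RR gives ψ = 0.151, H_out = 5.568 kJ/mol
Linear interpolation between T = 328.1 (H_out = 3.829) and T = 330.1 (H_out = 5.568) on hF = 4.99 gives T ≈ 329.4 K, at which ψ = 0.14.

T = 329.4 K, V/F = 0.14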